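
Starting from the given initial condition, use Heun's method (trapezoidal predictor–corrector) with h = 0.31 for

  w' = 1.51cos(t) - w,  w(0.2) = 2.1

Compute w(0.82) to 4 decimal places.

1.7121

Heun: k1 = f(t_n, w_n); k2 = f(t_n + h, w_n + h·k1); w_{n+1} = w_n + (h/2)·(k1 + k2).
t=0.200000, w=2.100000:
  k1 = f(0.200000, 2.100000) = -0.620099
  k2 = f(0.510000, 1.907769) = -0.589925
  w ← 2.100000 + (0.31/2)·(-0.620099 + (-0.589925)) = 1.912446
t=0.510000, w=1.912446:
  k1 = f(0.510000, 1.912446) = -0.594602
  k2 = f(0.820000, 1.728120) = -0.697966
  w ← 1.912446 + (0.31/2)·(-0.594602 + (-0.697966)) = 1.712098
w(0.82) ≈ 1.7121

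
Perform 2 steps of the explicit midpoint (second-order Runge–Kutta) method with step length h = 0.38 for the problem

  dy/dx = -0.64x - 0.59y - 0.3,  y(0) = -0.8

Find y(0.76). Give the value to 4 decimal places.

Midpoint: k1 = f(x_n, y_n); k2 = f(x_n + h/2, y_n + (h/2)·k1); y_{n+1} = y_n + h·k2.
x=0.000000, y=-0.800000:
  k1 = f(0.000000, -0.800000) = 0.172000
  k2 = f(0.190000, -0.767320) = 0.031119
  y ← -0.800000 + 0.38·0.031119 = -0.788175
x=0.380000, y=-0.788175:
  k1 = f(0.380000, -0.788175) = -0.078177
  k2 = f(0.570000, -0.803028) = -0.191013
  y ← -0.788175 + 0.38·(-0.191013) = -0.860760
y(0.76) ≈ -0.8608

-0.8608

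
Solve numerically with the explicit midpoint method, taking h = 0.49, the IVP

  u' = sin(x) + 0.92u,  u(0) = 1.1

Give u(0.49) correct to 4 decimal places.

Midpoint: k1 = f(x_n, u_n); k2 = f(x_n + h/2, u_n + (h/2)·k1); u_{n+1} = u_n + h·k2.
x=0.000000, u=1.100000:
  k1 = f(0.000000, 1.100000) = 1.012000
  k2 = f(0.245000, 1.347940) = 1.482661
  u ← 1.100000 + 0.49·1.482661 = 1.826504
u(0.49) ≈ 1.8265

1.8265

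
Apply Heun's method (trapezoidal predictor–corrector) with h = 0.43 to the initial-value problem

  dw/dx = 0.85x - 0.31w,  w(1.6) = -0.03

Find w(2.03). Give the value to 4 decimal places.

Heun: k1 = f(x_n, w_n); k2 = f(x_n + h, w_n + h·k1); w_{n+1} = w_n + (h/2)·(k1 + k2).
x=1.600000, w=-0.030000:
  k1 = f(1.600000, -0.030000) = 1.369300
  k2 = f(2.030000, 0.558799) = 1.552272
  w ← -0.030000 + (0.43/2)·(1.369300 + 1.552272) = 0.598138
w(2.03) ≈ 0.5981

0.5981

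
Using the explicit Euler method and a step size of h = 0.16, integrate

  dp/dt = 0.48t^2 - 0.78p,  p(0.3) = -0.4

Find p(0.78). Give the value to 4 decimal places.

-0.2191

Euler: p_{n+1} = p_n + h·f(t_n, p_n).
t=0.300000, p=-0.400000: f=0.355200 → p ← -0.400000 + 0.16·0.355200 = -0.343168
t=0.460000, p=-0.343168: f=0.369239 → p ← -0.343168 + 0.16·0.369239 = -0.284090
t=0.620000, p=-0.284090: f=0.406102 → p ← -0.284090 + 0.16·0.406102 = -0.219113
p(0.78) ≈ -0.2191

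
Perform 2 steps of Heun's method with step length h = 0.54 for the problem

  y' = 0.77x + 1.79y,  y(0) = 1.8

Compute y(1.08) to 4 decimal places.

Heun: k1 = f(x_n, y_n); k2 = f(x_n + h, y_n + h·k1); y_{n+1} = y_n + (h/2)·(k1 + k2).
x=0.000000, y=1.800000:
  k1 = f(0.000000, 1.800000) = 3.222000
  k2 = f(0.540000, 3.539880) = 6.752185
  y ← 1.800000 + (0.54/2)·(3.222000 + 6.752185) = 4.493030
x=0.540000, y=4.493030:
  k1 = f(0.540000, 4.493030) = 8.458324
  k2 = f(1.080000, 9.060525) = 17.049939
  y ← 4.493030 + (0.54/2)·(8.458324 + 17.049939) = 11.380261
y(1.08) ≈ 11.3803

11.3803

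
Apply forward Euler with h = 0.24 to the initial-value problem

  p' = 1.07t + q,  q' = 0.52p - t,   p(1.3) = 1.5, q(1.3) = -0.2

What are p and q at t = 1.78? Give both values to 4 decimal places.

Euler on (p,q): p_{n+1} = p_n + h·p', q_{n+1} = q_n + h·q'.
1.300000: (1.500000, -0.200000); f=(1.191000, -0.520000) → (1.785840, -0.324800)
1.540000: (1.785840, -0.324800); f=(1.323000, -0.611363) → (2.103360, -0.471527)
(p(1.78), q(1.78)) ≈ (2.1034, -0.4715)

2.1034, -0.4715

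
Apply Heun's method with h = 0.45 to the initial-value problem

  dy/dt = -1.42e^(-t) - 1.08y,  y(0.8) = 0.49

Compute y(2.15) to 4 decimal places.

Heun: k1 = f(t_n, y_n); k2 = f(t_n + h, y_n + h·k1); y_{n+1} = y_n + (h/2)·(k1 + k2).
t=0.800000, y=0.490000:
  k1 = f(0.800000, 0.490000) = -1.167247
  k2 = f(1.250000, -0.035261) = -0.368755
  y ← 0.490000 + (0.45/2)·(-1.167247 + (-0.368755)) = 0.144400
t=1.250000, y=0.144400:
  k1 = f(1.250000, 0.144400) = -0.562788
  k2 = f(1.700000, -0.108855) = -0.141847
  y ← 0.144400 + (0.45/2)·(-0.562788 + (-0.141847)) = -0.014143
t=1.700000, y=-0.014143:
  k1 = f(1.700000, -0.014143) = -0.244136
  k2 = f(2.150000, -0.124004) = -0.031483
  y ← -0.014143 + (0.45/2)·(-0.244136 + (-0.031483)) = -0.076158
y(2.15) ≈ -0.0762

-0.0762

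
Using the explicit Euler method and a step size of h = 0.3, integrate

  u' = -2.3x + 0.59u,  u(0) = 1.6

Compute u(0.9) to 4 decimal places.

1.9512

Euler: u_{n+1} = u_n + h·f(x_n, u_n).
x=0.000000, u=1.600000: f=0.944000 → u ← 1.600000 + 0.3·0.944000 = 1.883200
x=0.300000, u=1.883200: f=0.421088 → u ← 1.883200 + 0.3·0.421088 = 2.009526
x=0.600000, u=2.009526: f=-0.194379 → u ← 2.009526 + 0.3·(-0.194379) = 1.951213
u(0.9) ≈ 1.9512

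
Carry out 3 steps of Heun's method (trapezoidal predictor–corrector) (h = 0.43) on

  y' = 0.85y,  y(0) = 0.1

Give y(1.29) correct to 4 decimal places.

Heun: k1 = f(t_n, y_n); k2 = f(t_n + h, y_n + h·k1); y_{n+1} = y_n + (h/2)·(k1 + k2).
t=0.000000, y=0.100000:
  k1 = f(0.000000, 0.100000) = 0.085000
  k2 = f(0.430000, 0.136550) = 0.116068
  y ← 0.100000 + (0.43/2)·(0.085000 + 0.116068) = 0.143230
t=0.430000, y=0.143230:
  k1 = f(0.430000, 0.143230) = 0.121745
  k2 = f(0.860000, 0.195580) = 0.166243
  y ← 0.143230 + (0.43/2)·(0.121745 + 0.166243) = 0.205147
t=0.860000, y=0.205147:
  k1 = f(0.860000, 0.205147) = 0.174375
  k2 = f(1.290000, 0.280128) = 0.238109
  y ← 0.205147 + (0.43/2)·(0.174375 + 0.238109) = 0.293831
y(1.29) ≈ 0.2938

0.2938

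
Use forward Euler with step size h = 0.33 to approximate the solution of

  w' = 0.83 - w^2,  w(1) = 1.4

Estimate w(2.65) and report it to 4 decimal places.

0.9136

Euler: w_{n+1} = w_n + h·f(x_n, w_n).
x=1.000000, w=1.400000: f=-1.130000 → w ← 1.400000 + 0.33·(-1.130000) = 1.027100
x=1.330000, w=1.027100: f=-0.224934 → w ← 1.027100 + 0.33·(-0.224934) = 0.952872
x=1.660000, w=0.952872: f=-0.077964 → w ← 0.952872 + 0.33·(-0.077964) = 0.927143
x=1.990000, w=0.927143: f=-0.029595 → w ← 0.927143 + 0.33·(-0.029595) = 0.917377
x=2.320000, w=0.917377: f=-0.011581 → w ← 0.917377 + 0.33·(-0.011581) = 0.913555
w(2.65) ≈ 0.9136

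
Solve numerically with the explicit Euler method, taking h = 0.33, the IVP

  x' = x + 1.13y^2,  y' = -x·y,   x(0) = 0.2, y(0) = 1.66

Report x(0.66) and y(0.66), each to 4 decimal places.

Euler on (x,y): x_{n+1} = x_n + h·x', y_{n+1} = y_n + h·y'.
0.000000: (0.200000, 1.660000); f=(3.313828, -0.332000) → (1.293563, 1.550440)
0.330000: (1.293563, 1.550440); f=(4.009930, -2.005592) → (2.616840, 0.888595)
(x(0.66), y(0.66)) ≈ (2.6168, 0.8886)

2.6168, 0.8886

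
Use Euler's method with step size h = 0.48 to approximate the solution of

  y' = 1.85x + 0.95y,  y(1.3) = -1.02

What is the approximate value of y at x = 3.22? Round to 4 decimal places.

7.6852

Euler: y_{n+1} = y_n + h·f(x_n, y_n).
x=1.300000, y=-1.020000: f=1.436000 → y ← -1.020000 + 0.48·1.436000 = -0.330720
x=1.780000, y=-0.330720: f=2.978816 → y ← -0.330720 + 0.48·2.978816 = 1.099112
x=2.260000, y=1.099112: f=5.225156 → y ← 1.099112 + 0.48·5.225156 = 3.607187
x=2.740000, y=3.607187: f=8.495827 → y ← 3.607187 + 0.48·8.495827 = 7.685184
y(3.22) ≈ 7.6852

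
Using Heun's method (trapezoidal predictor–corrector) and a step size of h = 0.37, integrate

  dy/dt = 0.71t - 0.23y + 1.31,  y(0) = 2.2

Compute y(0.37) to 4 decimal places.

2.5334

Heun: k1 = f(t_n, y_n); k2 = f(t_n + h, y_n + h·k1); y_{n+1} = y_n + (h/2)·(k1 + k2).
t=0.000000, y=2.200000:
  k1 = f(0.000000, 2.200000) = 0.804000
  k2 = f(0.370000, 2.497480) = 0.998280
  y ← 2.200000 + (0.37/2)·(0.804000 + 0.998280) = 2.533422
y(0.37) ≈ 2.5334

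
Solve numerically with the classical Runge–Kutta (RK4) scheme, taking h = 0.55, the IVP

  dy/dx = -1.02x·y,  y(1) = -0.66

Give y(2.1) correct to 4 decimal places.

-0.1184

RK4: k1 = f(x_n, y_n); k2 = f(x_n + h/2, y_n + (h/2)·k1); k3 = f(x_n + h/2, y_n + (h/2)·k2); k4 = f(x_n + h, y_n + h·k3); y_{n+1} = y_n + (h/6)·(k1 + 2k2 + 2k3 + k4).
x=1.000000, y=-0.660000:
  k1 = f(1.000000, -0.660000) = 0.673200
  k2 = f(1.275000, -0.474870) = 0.617568
  k3 = f(1.275000, -0.490169) = 0.637464
  k4 = f(1.550000, -0.309395) = 0.489153
  y ← -0.660000 + (0.55/6)·(k1 + 2k2 + 2k3 + k4) = -0.323362
x=1.550000, y=-0.323362:
  k1 = f(1.550000, -0.323362) = 0.511235
  k2 = f(1.825000, -0.182772) = 0.340230
  k3 = f(1.825000, -0.229798) = 0.427770
  k4 = f(2.100000, -0.088088) = 0.188685
  y ← -0.323362 + (0.55/6)·(k1 + 2k2 + 2k3 + k4) = -0.118402
y(2.1) ≈ -0.1184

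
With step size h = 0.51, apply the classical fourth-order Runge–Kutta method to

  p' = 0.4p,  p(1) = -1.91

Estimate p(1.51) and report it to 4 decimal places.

RK4: k1 = f(x_n, p_n); k2 = f(x_n + h/2, p_n + (h/2)·k1); k3 = f(x_n + h/2, p_n + (h/2)·k2); k4 = f(x_n + h, p_n + h·k3); p_{n+1} = p_n + (h/6)·(k1 + 2k2 + 2k3 + k4).
x=1.000000, p=-1.910000:
  k1 = f(1.000000, -1.910000) = -0.764000
  k2 = f(1.255000, -2.104820) = -0.841928
  k3 = f(1.255000, -2.124692) = -0.849877
  k4 = f(1.510000, -2.343437) = -0.937375
  p ← -1.910000 + (0.51/6)·(k1 + 2k2 + 2k3 + k4) = -2.342224
p(1.51) ≈ -2.3422

-2.3422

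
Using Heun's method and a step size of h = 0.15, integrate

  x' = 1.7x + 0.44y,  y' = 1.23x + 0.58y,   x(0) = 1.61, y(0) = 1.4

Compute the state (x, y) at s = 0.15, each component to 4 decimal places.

2.1909, 1.8835

Heun on (x,y): k1 = f(s_n, state_n); k2 = f(s_n + h, state_n + h·k1); state_{n+1} = state_n + (h/2)·(k1 + k2).
0.000000: (1.610000, 1.400000)
  k1 = (3.353000, 2.792300)
  predictor → (2.112950, 1.818845)
  k2 = (4.392307, 3.653859)
  → (2.190898, 1.883462)
(x(0.15), y(0.15)) ≈ (2.1909, 1.8835)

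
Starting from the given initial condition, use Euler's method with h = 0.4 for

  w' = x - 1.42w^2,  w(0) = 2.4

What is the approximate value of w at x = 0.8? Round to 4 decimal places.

Euler: w_{n+1} = w_n + h·f(x_n, w_n).
x=0.000000, w=2.400000: f=-8.179200 → w ← 2.400000 + 0.4·(-8.179200) = -0.871680
x=0.400000, w=-0.871680: f=-0.678953 → w ← -0.871680 + 0.4·(-0.678953) = -1.143261
w(0.8) ≈ -1.1433

-1.1433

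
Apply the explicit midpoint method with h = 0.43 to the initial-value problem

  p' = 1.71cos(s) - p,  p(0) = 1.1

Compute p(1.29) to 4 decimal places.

1.1064

Midpoint: k1 = f(s_n, p_n); k2 = f(s_n + h/2, p_n + (h/2)·k1); p_{n+1} = p_n + h·k2.
s=0.000000, p=1.100000:
  k1 = f(0.000000, 1.100000) = 0.610000
  k2 = f(0.215000, 1.231150) = 0.439480
  p ← 1.100000 + 0.43·0.439480 = 1.288976
s=0.430000, p=1.288976:
  k1 = f(0.430000, 1.288976) = 0.265355
  k2 = f(0.645000, 1.346028) = 0.020433
  p ← 1.288976 + 0.43·0.020433 = 1.297762
s=0.860000, p=1.297762:
  k1 = f(0.860000, 1.297762) = -0.182094
  k2 = f(1.075000, 1.258612) = -0.445110
  p ← 1.297762 + 0.43·(-0.445110) = 1.106365
p(1.29) ≈ 1.1064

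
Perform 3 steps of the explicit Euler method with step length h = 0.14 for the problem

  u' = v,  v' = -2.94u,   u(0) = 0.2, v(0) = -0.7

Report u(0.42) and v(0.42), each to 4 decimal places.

-0.1229, -0.8212

Euler on (u,v): u_{n+1} = u_n + h·u', v_{n+1} = v_n + h·v'.
0.000000: (0.200000, -0.700000); f=(-0.700000, -0.588000) → (0.102000, -0.782320)
0.140000: (0.102000, -0.782320); f=(-0.782320, -0.299880) → (-0.007525, -0.824303)
0.280000: (-0.007525, -0.824303); f=(-0.824303, 0.022123) → (-0.122927, -0.821206)
(u(0.42), v(0.42)) ≈ (-0.1229, -0.8212)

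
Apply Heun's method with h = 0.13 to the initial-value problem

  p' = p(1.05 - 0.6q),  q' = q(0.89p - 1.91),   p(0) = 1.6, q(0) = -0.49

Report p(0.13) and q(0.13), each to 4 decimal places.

1.9017, -0.4674

Heun on (p,q): k1 = f(x_n, state_n); k2 = f(x_n + h, state_n + h·k1); state_{n+1} = state_n + (h/2)·(k1 + k2).
0.000000: (1.600000, -0.490000)
  k1 = (2.150400, 0.238140)
  predictor → (1.879552, -0.459042)
  k2 = (2.491205, 0.108884)
  → (1.901704, -0.467443)
(p(0.13), q(0.13)) ≈ (1.9017, -0.4674)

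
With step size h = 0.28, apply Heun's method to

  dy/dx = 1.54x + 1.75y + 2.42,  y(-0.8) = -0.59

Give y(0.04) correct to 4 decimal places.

Heun: k1 = f(x_n, y_n); k2 = f(x_n + h, y_n + h·k1); y_{n+1} = y_n + (h/2)·(k1 + k2).
x=-0.800000, y=-0.590000:
  k1 = f(-0.800000, -0.590000) = 0.155500
  k2 = f(-0.520000, -0.546460) = 0.662895
  y ← -0.590000 + (0.28/2)·(0.155500 + 0.662895) = -0.475425
x=-0.520000, y=-0.475425:
  k1 = f(-0.520000, -0.475425) = 0.787207
  k2 = f(-0.240000, -0.255007) = 1.604138
  y ← -0.475425 + (0.28/2)·(0.787207 + 1.604138) = -0.140636
x=-0.240000, y=-0.140636:
  k1 = f(-0.240000, -0.140636) = 1.804286
  k2 = f(0.040000, 0.364564) = 3.119587
  y ← -0.140636 + (0.28/2)·(1.804286 + 3.119587) = 0.548706
y(0.04) ≈ 0.5487

0.5487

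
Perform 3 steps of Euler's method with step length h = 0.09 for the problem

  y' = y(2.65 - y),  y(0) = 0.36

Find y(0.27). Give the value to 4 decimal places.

0.6206

Euler: y_{n+1} = y_n + h·f(t_n, y_n).
t=0.000000, y=0.360000: f=0.824400 → y ← 0.360000 + 0.09·0.824400 = 0.434196
t=0.090000, y=0.434196: f=0.962093 → y ← 0.434196 + 0.09·0.962093 = 0.520784
t=0.180000, y=0.520784: f=1.108862 → y ← 0.520784 + 0.09·1.108862 = 0.620582
y(0.27) ≈ 0.6206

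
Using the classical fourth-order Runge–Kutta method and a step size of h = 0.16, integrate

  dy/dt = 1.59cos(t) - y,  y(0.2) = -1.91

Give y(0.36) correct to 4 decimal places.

RK4: k1 = f(t_n, y_n); k2 = f(t_n + h/2, y_n + (h/2)·k1); k3 = f(t_n + h/2, y_n + (h/2)·k2); k4 = f(t_n + h, y_n + h·k3); y_{n+1} = y_n + (h/6)·(k1 + 2k2 + 2k3 + k4).
t=0.200000, y=-1.910000:
  k1 = f(0.200000, -1.910000) = 3.468306
  k2 = f(0.280000, -1.632536) = 3.160614
  k3 = f(0.280000, -1.657151) = 3.185229
  k4 = f(0.360000, -1.400363) = 2.888439
  y ← -1.910000 + (0.16/6)·(k1 + 2k2 + 2k3 + k4) = -1.402042
y(0.36) ≈ -1.4020

-1.4020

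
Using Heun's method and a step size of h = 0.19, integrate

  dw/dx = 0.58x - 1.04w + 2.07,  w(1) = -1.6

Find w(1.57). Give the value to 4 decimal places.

0.3242

Heun: k1 = f(x_n, w_n); k2 = f(x_n + h, w_n + h·k1); w_{n+1} = w_n + (h/2)·(k1 + k2).
x=1.000000, w=-1.600000:
  k1 = f(1.000000, -1.600000) = 4.314000
  k2 = f(1.190000, -0.780340) = 3.571754
  w ← -1.600000 + (0.19/2)·(4.314000 + 3.571754) = -0.850853
x=1.190000, w=-0.850853:
  k1 = f(1.190000, -0.850853) = 3.645088
  k2 = f(1.380000, -0.158287) = 3.035018
  w ← -0.850853 + (0.19/2)·(3.645088 + 3.035018) = -0.216243
x=1.380000, w=-0.216243:
  k1 = f(1.380000, -0.216243) = 3.095293
  k2 = f(1.570000, 0.371862) = 2.593863
  w ← -0.216243 + (0.19/2)·(3.095293 + 2.593863) = 0.324226
w(1.57) ≈ 0.3242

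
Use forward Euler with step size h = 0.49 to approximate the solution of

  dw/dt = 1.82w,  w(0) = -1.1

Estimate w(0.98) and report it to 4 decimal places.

-3.9368

Euler: w_{n+1} = w_n + h·f(t_n, w_n).
t=0.000000, w=-1.100000: f=-2.002000 → w ← -1.100000 + 0.49·(-2.002000) = -2.080980
t=0.490000, w=-2.080980: f=-3.787384 → w ← -2.080980 + 0.49·(-3.787384) = -3.936798
w(0.98) ≈ -3.9368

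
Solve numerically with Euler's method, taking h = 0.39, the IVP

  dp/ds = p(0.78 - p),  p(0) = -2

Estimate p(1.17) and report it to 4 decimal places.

Euler: p_{n+1} = p_n + h·f(s_n, p_n).
s=0.000000, p=-2.000000: f=-5.560000 → p ← -2.000000 + 0.39·(-5.560000) = -4.168400
s=0.390000, p=-4.168400: f=-20.626911 → p ← -4.168400 + 0.39·(-20.626911) = -12.212895
s=0.780000, p=-12.212895: f=-158.680865 → p ← -12.212895 + 0.39·(-158.680865) = -74.098433
p(1.17) ≈ -74.0984

-74.0984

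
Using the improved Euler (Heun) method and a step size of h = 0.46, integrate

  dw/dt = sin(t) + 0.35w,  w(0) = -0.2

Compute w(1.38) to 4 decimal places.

Heun: k1 = f(t_n, w_n); k2 = f(t_n + h, w_n + h·k1); w_{n+1} = w_n + (h/2)·(k1 + k2).
t=0.000000, w=-0.200000:
  k1 = f(0.000000, -0.200000) = -0.070000
  k2 = f(0.460000, -0.232200) = 0.362678
  w ← -0.200000 + (0.46/2)·(-0.070000 + 0.362678) = -0.132684
t=0.460000, w=-0.132684:
  k1 = f(0.460000, -0.132684) = 0.397509
  k2 = f(0.920000, 0.050170) = 0.813161
  w ← -0.132684 + (0.46/2)·(0.397509 + 0.813161) = 0.145770
t=0.920000, w=0.145770:
  k1 = f(0.920000, 0.145770) = 0.846621
  k2 = f(1.380000, 0.535216) = 1.169179
  w ← 0.145770 + (0.46/2)·(0.846621 + 1.169179) = 0.609404
w(1.38) ≈ 0.6094

0.6094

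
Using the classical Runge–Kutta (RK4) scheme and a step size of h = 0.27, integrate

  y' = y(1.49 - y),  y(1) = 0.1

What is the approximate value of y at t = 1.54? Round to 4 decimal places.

0.2064

RK4: k1 = f(t_n, y_n); k2 = f(t_n + h/2, y_n + (h/2)·k1); k3 = f(t_n + h/2, y_n + (h/2)·k2); k4 = f(t_n + h, y_n + h·k3); y_{n+1} = y_n + (h/6)·(k1 + 2k2 + 2k3 + k4).
t=1.000000, y=0.100000:
  k1 = f(1.000000, 0.100000) = 0.139000
  k2 = f(1.135000, 0.118765) = 0.162855
  k3 = f(1.135000, 0.121985) = 0.166878
  k4 = f(1.270000, 0.145057) = 0.195093
  y ← 0.100000 + (0.27/6)·(k1 + 2k2 + 2k3 + k4) = 0.144710
t=1.270000, y=0.144710:
  k1 = f(1.270000, 0.144710) = 0.194677
  k2 = f(1.405000, 0.170992) = 0.225539
  k3 = f(1.405000, 0.175158) = 0.230305
  k4 = f(1.540000, 0.206892) = 0.265465
  y ← 0.144710 + (0.27/6)·(k1 + 2k2 + 2k3 + k4) = 0.206443
y(1.54) ≈ 0.2064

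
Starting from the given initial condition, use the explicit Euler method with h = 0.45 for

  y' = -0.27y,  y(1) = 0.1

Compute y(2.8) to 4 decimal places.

Euler: y_{n+1} = y_n + h·f(t_n, y_n).
t=1.000000, y=0.100000: f=-0.027000 → y ← 0.100000 + 0.45·(-0.027000) = 0.087850
t=1.450000, y=0.087850: f=-0.023720 → y ← 0.087850 + 0.45·(-0.023720) = 0.077176
t=1.900000, y=0.077176: f=-0.020838 → y ← 0.077176 + 0.45·(-0.020838) = 0.067799
t=2.350000, y=0.067799: f=-0.018306 → y ← 0.067799 + 0.45·(-0.018306) = 0.059562
y(2.8) ≈ 0.0596

0.0596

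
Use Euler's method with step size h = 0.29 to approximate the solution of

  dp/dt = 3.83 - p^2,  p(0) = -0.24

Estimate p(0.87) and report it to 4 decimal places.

1.9725

Euler: p_{n+1} = p_n + h·f(t_n, p_n).
t=0.000000, p=-0.240000: f=3.772400 → p ← -0.240000 + 0.29·3.772400 = 0.853996
t=0.290000, p=0.853996: f=3.100691 → p ← 0.853996 + 0.29·3.100691 = 1.753196
t=0.580000, p=1.753196: f=0.756303 → p ← 1.753196 + 0.29·0.756303 = 1.972524
p(0.87) ≈ 1.9725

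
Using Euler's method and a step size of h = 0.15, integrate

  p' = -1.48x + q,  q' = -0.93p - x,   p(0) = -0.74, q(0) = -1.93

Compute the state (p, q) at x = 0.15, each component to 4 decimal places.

-1.0295, -1.8268

Euler on (p,q): p_{n+1} = p_n + h·p', q_{n+1} = q_n + h·q'.
0.000000: (-0.740000, -1.930000); f=(-1.930000, 0.688200) → (-1.029500, -1.826770)
(p(0.15), q(0.15)) ≈ (-1.0295, -1.8268)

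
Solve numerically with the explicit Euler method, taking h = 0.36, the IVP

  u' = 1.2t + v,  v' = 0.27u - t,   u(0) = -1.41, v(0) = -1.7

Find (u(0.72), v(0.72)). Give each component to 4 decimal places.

Euler on (u,v): u_{n+1} = u_n + h·u', v_{n+1} = v_n + h·v'.
0.000000: (-1.410000, -1.700000); f=(-1.700000, -0.380700) → (-2.022000, -1.837052)
0.360000: (-2.022000, -1.837052); f=(-1.405052, -0.905940) → (-2.527819, -2.163190)
(u(0.72), v(0.72)) ≈ (-2.5278, -2.1632)

-2.5278, -2.1632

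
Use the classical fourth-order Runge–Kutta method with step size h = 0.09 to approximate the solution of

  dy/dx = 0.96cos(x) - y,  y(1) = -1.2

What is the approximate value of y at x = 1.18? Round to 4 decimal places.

RK4: k1 = f(x_n, y_n); k2 = f(x_n + h/2, y_n + (h/2)·k1); k3 = f(x_n + h/2, y_n + (h/2)·k2); k4 = f(x_n + h, y_n + h·k3); y_{n+1} = y_n + (h/6)·(k1 + 2k2 + 2k3 + k4).
x=1.000000, y=-1.200000:
  k1 = f(1.000000, -1.200000) = 1.718690
  k2 = f(1.045000, -1.122659) = 1.604485
  k3 = f(1.045000, -1.127798) = 1.609624
  k4 = f(1.090000, -1.055134) = 1.499120
  y ← -1.200000 + (0.09/6)·(k1 + 2k2 + 2k3 + k4) = -1.055310
x=1.090000, y=-1.055310:
  k1 = f(1.090000, -1.055310) = 1.499296
  k2 = f(1.135000, -0.987841) = 1.393088
  k3 = f(1.135000, -0.992621) = 1.397868
  k4 = f(1.180000, -0.929501) = 1.295189
  y ← -1.055310 + (0.09/6)·(k1 + 2k2 + 2k3 + k4) = -0.929664
y(1.18) ≈ -0.9297

-0.9297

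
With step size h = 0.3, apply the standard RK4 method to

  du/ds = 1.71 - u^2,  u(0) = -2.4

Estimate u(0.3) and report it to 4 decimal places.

-5.8518

RK4: k1 = f(s_n, u_n); k2 = f(s_n + h/2, u_n + (h/2)·k1); k3 = f(s_n + h/2, u_n + (h/2)·k2); k4 = f(s_n + h, u_n + h·k3); u_{n+1} = u_n + (h/6)·(k1 + 2k2 + 2k3 + k4).
s=0.000000, u=-2.400000:
  k1 = f(0.000000, -2.400000) = -4.050000
  k2 = f(0.150000, -3.007500) = -7.335056
  k3 = f(0.150000, -3.500258) = -10.541809
  k4 = f(0.300000, -5.562543) = -29.231882
  u ← -2.400000 + (0.3/6)·(k1 + 2k2 + 2k3 + k4) = -5.851781
u(0.3) ≈ -5.8518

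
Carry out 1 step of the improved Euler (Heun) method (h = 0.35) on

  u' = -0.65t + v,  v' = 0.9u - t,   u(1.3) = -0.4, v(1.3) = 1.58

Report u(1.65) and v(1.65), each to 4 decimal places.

Heun on (u,v): k1 = f(t_n, state_n); k2 = f(t_n + h, state_n + h·k1); state_{n+1} = state_n + (h/2)·(k1 + k2).
1.300000: (-0.400000, 1.580000)
  k1 = (0.735000, -1.660000)
  predictor → (-0.142750, 0.999000)
  k2 = (-0.073500, -1.778475)
  → (-0.284238, 0.978267)
(u(1.65), v(1.65)) ≈ (-0.2842, 0.9783)

-0.2842, 0.9783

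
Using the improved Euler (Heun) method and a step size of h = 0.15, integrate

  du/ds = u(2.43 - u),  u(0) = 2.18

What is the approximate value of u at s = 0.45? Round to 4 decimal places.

2.3378

Heun: k1 = f(s_n, u_n); k2 = f(s_n + h, u_n + h·k1); u_{n+1} = u_n + (h/2)·(k1 + k2).
s=0.000000, u=2.180000:
  k1 = f(0.000000, 2.180000) = 0.545000
  k2 = f(0.150000, 2.261750) = 0.380539
  u ← 2.180000 + (0.15/2)·(0.545000 + 0.380539) = 2.249415
s=0.150000, u=2.249415:
  k1 = f(0.150000, 2.249415) = 0.406210
  k2 = f(0.300000, 2.310347) = 0.276440
  u ← 2.249415 + (0.15/2)·(0.406210 + 0.276440) = 2.300614
s=0.300000, u=2.300614:
  k1 = f(0.300000, 2.300614) = 0.297667
  k2 = f(0.450000, 2.345264) = 0.198728
  u ← 2.300614 + (0.15/2)·(0.297667 + 0.198728) = 2.337844
u(0.45) ≈ 2.3378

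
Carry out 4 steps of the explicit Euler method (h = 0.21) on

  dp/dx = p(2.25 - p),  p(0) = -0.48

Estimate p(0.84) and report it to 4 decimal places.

Euler: p_{n+1} = p_n + h·f(x_n, p_n).
x=0.000000, p=-0.480000: f=-1.310400 → p ← -0.480000 + 0.21·(-1.310400) = -0.755184
x=0.210000, p=-0.755184: f=-2.269467 → p ← -0.755184 + 0.21·(-2.269467) = -1.231772
x=0.420000, p=-1.231772: f=-4.288749 → p ← -1.231772 + 0.21·(-4.288749) = -2.132409
x=0.630000, p=-2.132409: f=-9.345091 → p ← -2.132409 + 0.21·(-9.345091) = -4.094879
p(0.84) ≈ -4.0949

-4.0949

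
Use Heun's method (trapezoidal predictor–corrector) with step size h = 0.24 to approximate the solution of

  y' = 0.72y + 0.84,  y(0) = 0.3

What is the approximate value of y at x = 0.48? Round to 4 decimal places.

0.9024

Heun: k1 = f(x_n, y_n); k2 = f(x_n + h, y_n + h·k1); y_{n+1} = y_n + (h/2)·(k1 + k2).
x=0.000000, y=0.300000:
  k1 = f(0.000000, 0.300000) = 1.056000
  k2 = f(0.240000, 0.553440) = 1.238477
  y ← 0.300000 + (0.24/2)·(1.056000 + 1.238477) = 0.575337
x=0.240000, y=0.575337:
  k1 = f(0.240000, 0.575337) = 1.254243
  k2 = f(0.480000, 0.876355) = 1.470976
  y ← 0.575337 + (0.24/2)·(1.254243 + 1.470976) = 0.902363
y(0.48) ≈ 0.9024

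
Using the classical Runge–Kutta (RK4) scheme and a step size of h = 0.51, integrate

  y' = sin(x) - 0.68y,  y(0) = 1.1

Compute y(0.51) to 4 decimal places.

RK4: k1 = f(x_n, y_n); k2 = f(x_n + h/2, y_n + (h/2)·k1); k3 = f(x_n + h/2, y_n + (h/2)·k2); k4 = f(x_n + h, y_n + h·k3); y_{n+1} = y_n + (h/6)·(k1 + 2k2 + 2k3 + k4).
x=0.000000, y=1.100000:
  k1 = f(0.000000, 1.100000) = -0.748000
  k2 = f(0.255000, 0.909260) = -0.366051
  k3 = f(0.255000, 1.006657) = -0.432281
  k4 = f(0.510000, 0.879537) = -0.109908
  y ← 1.100000 + (0.51/6)·(k1 + 2k2 + 2k3 + k4) = 0.891361
y(0.51) ≈ 0.8914

0.8914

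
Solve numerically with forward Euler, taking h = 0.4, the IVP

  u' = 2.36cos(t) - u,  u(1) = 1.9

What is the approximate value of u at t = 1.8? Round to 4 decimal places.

1.1505

Euler: u_{n+1} = u_n + h·f(t_n, u_n).
t=1.000000, u=1.900000: f=-0.624887 → u ← 1.900000 + 0.4·(-0.624887) = 1.650045
t=1.400000, u=1.650045: f=-1.248923 → u ← 1.650045 + 0.4·(-1.248923) = 1.150476
u(1.8) ≈ 1.1505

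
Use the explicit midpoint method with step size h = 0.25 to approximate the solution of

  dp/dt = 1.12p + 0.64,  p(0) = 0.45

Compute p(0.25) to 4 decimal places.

Midpoint: k1 = f(t_n, p_n); k2 = f(t_n + h/2, p_n + (h/2)·k1); p_{n+1} = p_n + h·k2.
t=0.000000, p=0.450000:
  k1 = f(0.000000, 0.450000) = 1.144000
  k2 = f(0.125000, 0.593000) = 1.304160
  p ← 0.450000 + 0.25·1.304160 = 0.776040
p(0.25) ≈ 0.7760

0.7760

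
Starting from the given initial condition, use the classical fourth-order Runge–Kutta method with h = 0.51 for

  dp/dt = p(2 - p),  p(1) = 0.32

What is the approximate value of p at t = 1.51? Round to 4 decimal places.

0.6905

RK4: k1 = f(t_n, p_n); k2 = f(t_n + h/2, p_n + (h/2)·k1); k3 = f(t_n + h/2, p_n + (h/2)·k2); k4 = f(t_n + h, p_n + h·k3); p_{n+1} = p_n + (h/6)·(k1 + 2k2 + 2k3 + k4).
t=1.000000, p=0.320000:
  k1 = f(1.000000, 0.320000) = 0.537600
  k2 = f(1.255000, 0.457088) = 0.705247
  k3 = f(1.255000, 0.499838) = 0.749838
  k4 = f(1.510000, 0.702417) = 0.911445
  p ← 0.320000 + (0.51/6)·(k1 + 2k2 + 2k3 + k4) = 0.690533
p(1.51) ≈ 0.6905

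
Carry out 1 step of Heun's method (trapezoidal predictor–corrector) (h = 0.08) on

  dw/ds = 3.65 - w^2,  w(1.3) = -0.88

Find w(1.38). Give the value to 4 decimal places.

-0.6359

Heun: k1 = f(s_n, w_n); k2 = f(s_n + h, w_n + h·k1); w_{n+1} = w_n + (h/2)·(k1 + k2).
s=1.300000, w=-0.880000:
  k1 = f(1.300000, -0.880000) = 2.875600
  k2 = f(1.380000, -0.649952) = 3.227562
  w ← -0.880000 + (0.08/2)·(2.875600 + 3.227562) = -0.635874
w(1.38) ≈ -0.6359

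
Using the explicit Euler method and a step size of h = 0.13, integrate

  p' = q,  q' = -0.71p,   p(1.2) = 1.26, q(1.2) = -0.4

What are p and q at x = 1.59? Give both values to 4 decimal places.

1.0593, -0.7331

Euler on (p,q): p_{n+1} = p_n + h·p', q_{n+1} = q_n + h·q'.
1.200000: (1.260000, -0.400000); f=(-0.400000, -0.894600) → (1.208000, -0.516298)
1.330000: (1.208000, -0.516298); f=(-0.516298, -0.857680) → (1.140881, -0.627796)
1.460000: (1.140881, -0.627796); f=(-0.627796, -0.810026) → (1.059268, -0.733100)
(p(1.59), q(1.59)) ≈ (1.0593, -0.7331)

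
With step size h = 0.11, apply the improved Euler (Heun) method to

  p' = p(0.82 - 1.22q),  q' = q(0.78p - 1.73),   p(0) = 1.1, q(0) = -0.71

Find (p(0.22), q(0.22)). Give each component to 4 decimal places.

1.5663, -0.6084

Heun on (p,q): k1 = f(s_n, state_n); k2 = f(s_n + h, state_n + h·k1); state_{n+1} = state_n + (h/2)·(k1 + k2).
0.000000: (1.100000, -0.710000)
  k1 = (1.854820, 0.619120)
  predictor → (1.304030, -0.641897)
  k2 = (2.090509, 0.457580)
  → (1.316993, -0.650781)
0.110000: (1.316993, -0.650781)
  k1 = (2.125566, 0.457334)
  predictor → (1.550805, -0.600475)
  k2 = (2.407748, 0.312470)
  → (1.566325, -0.608442)
(p(0.22), q(0.22)) ≈ (1.5663, -0.6084)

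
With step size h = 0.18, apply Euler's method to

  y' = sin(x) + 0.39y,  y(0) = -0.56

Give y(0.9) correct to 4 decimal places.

Euler: y_{n+1} = y_n + h·f(x_n, y_n).
x=0.000000, y=-0.560000: f=-0.218400 → y ← -0.560000 + 0.18·(-0.218400) = -0.599312
x=0.180000, y=-0.599312: f=-0.054702 → y ← -0.599312 + 0.18·(-0.054702) = -0.609158
x=0.360000, y=-0.609158: f=0.114702 → y ← -0.609158 + 0.18·0.114702 = -0.588512
x=0.540000, y=-0.588512: f=0.284616 → y ← -0.588512 + 0.18·0.284616 = -0.537281
x=0.720000, y=-0.537281: f=0.449845 → y ← -0.537281 + 0.18·0.449845 = -0.456309
y(0.9) ≈ -0.4563

-0.4563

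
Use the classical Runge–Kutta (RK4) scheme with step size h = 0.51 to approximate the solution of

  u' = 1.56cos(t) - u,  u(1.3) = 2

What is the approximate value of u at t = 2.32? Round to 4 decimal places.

RK4: k1 = f(t_n, u_n); k2 = f(t_n + h/2, u_n + (h/2)·k1); k3 = f(t_n + h/2, u_n + (h/2)·k2); k4 = f(t_n + h, u_n + h·k3); u_{n+1} = u_n + (h/6)·(k1 + 2k2 + 2k3 + k4).
t=1.300000, u=2.000000:
  k1 = f(1.300000, 2.000000) = -1.582702
  k2 = f(1.555000, 1.596411) = -1.571770
  k3 = f(1.555000, 1.599199) = -1.574557
  k4 = f(1.810000, 1.196976) = -1.566585
  u ← 2.000000 + (0.51/6)·(k1 + 2k2 + 2k3 + k4) = 1.197435
t=1.810000, u=1.197435:
  k1 = f(1.810000, 1.197435) = -1.567044
  k2 = f(2.065000, 0.797839) = -1.537795
  k3 = f(2.065000, 0.805297) = -1.545253
  k4 = f(2.320000, 0.409356) = -1.471803
  u ← 1.197435 + (0.51/6)·(k1 + 2k2 + 2k3 + k4) = 0.415015
u(2.32) ≈ 0.4150

0.4150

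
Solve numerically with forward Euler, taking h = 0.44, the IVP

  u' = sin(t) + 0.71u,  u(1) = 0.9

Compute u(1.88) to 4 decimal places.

2.4723

Euler: u_{n+1} = u_n + h·f(t_n, u_n).
t=1.000000, u=0.900000: f=1.480471 → u ← 0.900000 + 0.44·1.480471 = 1.551407
t=1.440000, u=1.551407: f=2.092957 → u ← 1.551407 + 0.44·2.092957 = 2.472309
u(1.88) ≈ 2.4723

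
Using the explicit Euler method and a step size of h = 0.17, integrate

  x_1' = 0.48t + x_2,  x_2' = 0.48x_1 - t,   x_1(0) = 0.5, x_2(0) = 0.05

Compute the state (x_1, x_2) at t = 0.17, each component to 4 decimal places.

Euler on (x_1,x_2): x_1_{n+1} = x_1_n + h·x_1', x_2_{n+1} = x_2_n + h·x_2'.
0.000000: (0.500000, 0.050000); f=(0.050000, 0.240000) → (0.508500, 0.090800)
(x_1(0.17), x_2(0.17)) ≈ (0.5085, 0.0908)

0.5085, 0.0908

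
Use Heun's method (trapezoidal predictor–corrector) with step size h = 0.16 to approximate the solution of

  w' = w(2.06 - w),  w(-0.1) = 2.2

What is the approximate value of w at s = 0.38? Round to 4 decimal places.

2.1113

Heun: k1 = f(s_n, w_n); k2 = f(s_n + h, w_n + h·k1); w_{n+1} = w_n + (h/2)·(k1 + k2).
s=-0.100000, w=2.200000:
  k1 = f(-0.100000, 2.200000) = -0.308000
  k2 = f(0.060000, 2.150720) = -0.195113
  w ← 2.200000 + (0.16/2)·(-0.308000 + (-0.195113)) = 2.159751
s=0.060000, w=2.159751:
  k1 = f(0.060000, 2.159751) = -0.215437
  k2 = f(0.220000, 2.125281) = -0.138740
  w ← 2.159751 + (0.16/2)·(-0.215437 + (-0.138740)) = 2.131417
s=0.220000, w=2.131417:
  k1 = f(0.220000, 2.131417) = -0.152219
  k2 = f(0.380000, 2.107062) = -0.099162
  w ← 2.131417 + (0.16/2)·(-0.152219 + (-0.099162)) = 2.111306
w(0.38) ≈ 2.1113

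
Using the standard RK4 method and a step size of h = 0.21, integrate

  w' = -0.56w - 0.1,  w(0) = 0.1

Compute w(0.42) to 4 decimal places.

0.0416

RK4: k1 = f(s_n, w_n); k2 = f(s_n + h/2, w_n + (h/2)·k1); k3 = f(s_n + h/2, w_n + (h/2)·k2); k4 = f(s_n + h, w_n + h·k3); w_{n+1} = w_n + (h/6)·(k1 + 2k2 + 2k3 + k4).
s=0.000000, w=0.100000:
  k1 = f(0.000000, 0.100000) = -0.156000
  k2 = f(0.105000, 0.083620) = -0.146827
  k3 = f(0.105000, 0.084583) = -0.147367
  k4 = f(0.210000, 0.069053) = -0.138670
  w ← 0.100000 + (0.21/6)·(k1 + 2k2 + 2k3 + k4) = 0.069093
s=0.210000, w=0.069093:
  k1 = f(0.210000, 0.069093) = -0.138692
  k2 = f(0.315000, 0.054530) = -0.130537
  k3 = f(0.315000, 0.055387) = -0.131017
  k4 = f(0.420000, 0.041580) = -0.123285
  w ← 0.069093 + (0.21/6)·(k1 + 2k2 + 2k3 + k4) = 0.041615
w(0.42) ≈ 0.0416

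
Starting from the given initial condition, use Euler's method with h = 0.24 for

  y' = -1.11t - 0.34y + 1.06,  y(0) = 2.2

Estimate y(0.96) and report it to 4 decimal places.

Euler: y_{n+1} = y_n + h·f(t_n, y_n).
t=0.000000, y=2.200000: f=0.312000 → y ← 2.200000 + 0.24·0.312000 = 2.274880
t=0.240000, y=2.274880: f=0.020141 → y ← 2.274880 + 0.24·0.020141 = 2.279714
t=0.480000, y=2.279714: f=-0.247903 → y ← 2.279714 + 0.24·(-0.247903) = 2.220217
t=0.720000, y=2.220217: f=-0.494074 → y ← 2.220217 + 0.24·(-0.494074) = 2.101639
y(0.96) ≈ 2.1016

2.1016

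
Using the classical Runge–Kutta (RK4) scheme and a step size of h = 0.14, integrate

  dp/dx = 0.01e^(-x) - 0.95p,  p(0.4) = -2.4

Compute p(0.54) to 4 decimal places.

RK4: k1 = f(x_n, p_n); k2 = f(x_n + h/2, p_n + (h/2)·k1); k3 = f(x_n + h/2, p_n + (h/2)·k2); k4 = f(x_n + h, p_n + h·k3); p_{n+1} = p_n + (h/6)·(k1 + 2k2 + 2k3 + k4).
x=0.400000, p=-2.400000:
  k1 = f(0.400000, -2.400000) = 2.286703
  k2 = f(0.470000, -2.239931) = 2.134184
  k3 = f(0.470000, -2.250607) = 2.144327
  k4 = f(0.540000, -2.099794) = 2.000632
  p ← -2.400000 + (0.14/6)·(k1 + 2k2 + 2k3 + k4) = -2.100298
p(0.54) ≈ -2.1003

-2.1003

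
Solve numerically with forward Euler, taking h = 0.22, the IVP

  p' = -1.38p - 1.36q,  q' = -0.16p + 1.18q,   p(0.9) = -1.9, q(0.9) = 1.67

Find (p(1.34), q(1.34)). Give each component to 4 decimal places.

-1.9188, 2.7980

Euler on (p,q): p_{n+1} = p_n + h·p', q_{n+1} = q_n + h·q'.
0.900000: (-1.900000, 1.670000); f=(0.350800, 2.274600) → (-1.822824, 2.170412)
1.120000: (-1.822824, 2.170412); f=(-0.436263, 2.852738) → (-1.918802, 2.798014)
(p(1.34), q(1.34)) ≈ (-1.9188, 2.7980)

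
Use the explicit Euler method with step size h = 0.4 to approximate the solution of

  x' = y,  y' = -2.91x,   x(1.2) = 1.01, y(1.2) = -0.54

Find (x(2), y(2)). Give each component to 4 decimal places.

0.1077, -2.6399

Euler on (x,y): x_{n+1} = x_n + h·x', y_{n+1} = y_n + h·y'.
1.200000: (1.010000, -0.540000); f=(-0.540000, -2.939100) → (0.794000, -1.715640)
1.600000: (0.794000, -1.715640); f=(-1.715640, -2.310540) → (0.107744, -2.639856)
(x(2), y(2)) ≈ (0.1077, -2.6399)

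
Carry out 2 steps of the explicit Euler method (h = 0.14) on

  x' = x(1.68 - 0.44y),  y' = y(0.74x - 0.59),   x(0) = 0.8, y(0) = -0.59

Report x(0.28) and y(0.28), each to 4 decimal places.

Euler on (x,y): x_{n+1} = x_n + h·x', y_{n+1} = y_n + h·y'.
0.000000: (0.800000, -0.590000); f=(1.551680, -0.001180) → (1.017235, -0.590165)
0.140000: (1.017235, -0.590165); f=(1.973103, -0.096052) → (1.293470, -0.603612)
(x(0.28), y(0.28)) ≈ (1.2935, -0.6036)

1.2935, -0.6036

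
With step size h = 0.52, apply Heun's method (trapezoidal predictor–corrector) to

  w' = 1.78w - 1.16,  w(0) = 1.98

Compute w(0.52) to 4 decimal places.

Heun: k1 = f(t_n, w_n); k2 = f(t_n + h, w_n + h·k1); w_{n+1} = w_n + (h/2)·(k1 + k2).
t=0.000000, w=1.980000:
  k1 = f(0.000000, 1.980000) = 2.364400
  k2 = f(0.520000, 3.209488) = 4.552889
  w ← 1.980000 + (0.52/2)·(2.364400 + 4.552889) = 3.778495
w(0.52) ≈ 3.7785

3.7785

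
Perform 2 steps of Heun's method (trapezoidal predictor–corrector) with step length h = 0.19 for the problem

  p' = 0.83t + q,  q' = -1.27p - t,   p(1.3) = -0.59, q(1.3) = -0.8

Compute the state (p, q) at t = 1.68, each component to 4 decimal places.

-0.4732, -1.1089

Heun on (p,q): k1 = f(t_n, state_n); k2 = f(t_n + h, state_n + h·k1); state_{n+1} = state_n + (h/2)·(k1 + k2).
1.300000: (-0.590000, -0.800000)
  k1 = (0.279000, -0.550700)
  predictor → (-0.536990, -0.904633)
  k2 = (0.332067, -0.808023)
  → (-0.531949, -0.929079)
1.490000: (-0.531949, -0.929079)
  k1 = (0.307621, -0.814425)
  predictor → (-0.473501, -1.083819)
  k2 = (0.310581, -1.078654)
  → (-0.473219, -1.108921)
(p(1.68), q(1.68)) ≈ (-0.4732, -1.1089)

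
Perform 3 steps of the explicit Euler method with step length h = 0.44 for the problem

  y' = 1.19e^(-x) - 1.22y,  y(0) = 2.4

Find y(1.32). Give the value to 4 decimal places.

Euler: y_{n+1} = y_n + h·f(x_n, y_n).
x=0.000000, y=2.400000: f=-1.738000 → y ← 2.400000 + 0.44·(-1.738000) = 1.635280
x=0.440000, y=1.635280: f=-1.228638 → y ← 1.635280 + 0.44·(-1.228638) = 1.094679
x=0.880000, y=1.094679: f=-0.841917 → y ← 1.094679 + 0.44·(-0.841917) = 0.724236
y(1.32) ≈ 0.7242

0.7242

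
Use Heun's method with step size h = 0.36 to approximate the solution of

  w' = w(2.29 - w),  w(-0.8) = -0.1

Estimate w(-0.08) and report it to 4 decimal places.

Heun: k1 = f(x_n, w_n); k2 = f(x_n + h, w_n + h·k1); w_{n+1} = w_n + (h/2)·(k1 + k2).
x=-0.800000, w=-0.100000:
  k1 = f(-0.800000, -0.100000) = -0.239000
  k2 = f(-0.440000, -0.186040) = -0.460642
  w ← -0.100000 + (0.36/2)·(-0.239000 + (-0.460642)) = -0.225936
x=-0.440000, w=-0.225936:
  k1 = f(-0.440000, -0.225936) = -0.568440
  k2 = f(-0.080000, -0.430574) = -1.171408
  w ← -0.225936 + (0.36/2)·(-0.568440 + (-1.171408)) = -0.539108
w(-0.08) ≈ -0.5391

-0.5391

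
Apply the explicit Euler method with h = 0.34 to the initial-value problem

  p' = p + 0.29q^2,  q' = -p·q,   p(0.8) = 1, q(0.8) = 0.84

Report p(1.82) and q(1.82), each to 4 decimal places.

2.5799, 0.1003

Euler on (p,q): p_{n+1} = p_n + h·p', q_{n+1} = q_n + h·q'.
0.800000: (1.000000, 0.840000); f=(1.204624, -0.840000) → (1.409572, 0.554400)
1.140000: (1.409572, 0.554400); f=(1.498706, -0.781467) → (1.919132, 0.288701)
1.480000: (1.919132, 0.288701); f=(1.943303, -0.554056) → (2.579855, 0.100322)
(p(1.82), q(1.82)) ≈ (2.5799, 0.1003)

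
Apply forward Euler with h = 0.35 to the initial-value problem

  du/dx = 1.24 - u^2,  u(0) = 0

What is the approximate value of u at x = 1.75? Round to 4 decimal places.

1.1075

Euler: u_{n+1} = u_n + h·f(x_n, u_n).
x=0.000000, u=0.000000: f=1.240000 → u ← 0.000000 + 0.35·1.240000 = 0.434000
x=0.350000, u=0.434000: f=1.051644 → u ← 0.434000 + 0.35·1.051644 = 0.802075
x=0.700000, u=0.802075: f=0.596675 → u ← 0.802075 + 0.35·0.596675 = 1.010912
x=1.050000, u=1.010912: f=0.218058 → u ← 1.010912 + 0.35·0.218058 = 1.087232
x=1.400000, u=1.087232: f=0.057927 → u ← 1.087232 + 0.35·0.057927 = 1.107506
u(1.75) ≈ 1.1075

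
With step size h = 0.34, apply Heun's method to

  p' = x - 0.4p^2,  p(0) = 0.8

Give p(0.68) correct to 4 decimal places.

Heun: k1 = f(x_n, p_n); k2 = f(x_n + h, p_n + h·k1); p_{n+1} = p_n + (h/2)·(k1 + k2).
x=0.000000, p=0.800000:
  k1 = f(0.000000, 0.800000) = -0.256000
  k2 = f(0.340000, 0.712960) = 0.136675
  p ← 0.800000 + (0.34/2)·(-0.256000 + 0.136675) = 0.779715
x=0.340000, p=0.779715:
  k1 = f(0.340000, 0.779715) = 0.096818
  k2 = f(0.680000, 0.812633) = 0.415851
  p ← 0.779715 + (0.34/2)·(0.096818 + 0.415851) = 0.866869
p(0.68) ≈ 0.8669

0.8669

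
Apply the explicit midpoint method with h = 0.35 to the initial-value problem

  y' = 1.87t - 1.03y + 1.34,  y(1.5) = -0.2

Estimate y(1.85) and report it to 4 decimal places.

Midpoint: k1 = f(t_n, y_n); k2 = f(t_n + h/2, y_n + (h/2)·k1); y_{n+1} = y_n + h·k2.
t=1.500000, y=-0.200000:
  k1 = f(1.500000, -0.200000) = 4.351000
  k2 = f(1.675000, 0.561425) = 3.893982
  y ← -0.200000 + 0.35·3.893982 = 1.162894
y(1.85) ≈ 1.1629

1.1629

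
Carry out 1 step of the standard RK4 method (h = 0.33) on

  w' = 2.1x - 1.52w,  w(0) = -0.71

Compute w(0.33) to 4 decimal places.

RK4: k1 = f(x_n, w_n); k2 = f(x_n + h/2, w_n + (h/2)·k1); k3 = f(x_n + h/2, w_n + (h/2)·k2); k4 = f(x_n + h, w_n + h·k3); w_{n+1} = w_n + (h/6)·(k1 + 2k2 + 2k3 + k4).
x=0.000000, w=-0.710000:
  k1 = f(0.000000, -0.710000) = 1.079200
  k2 = f(0.165000, -0.531932) = 1.155037
  k3 = f(0.165000, -0.519419) = 1.136017
  k4 = f(0.330000, -0.335114) = 1.202374
  w ← -0.710000 + (0.33/6)·(k1 + 2k2 + 2k3 + k4) = -0.332498
w(0.33) ≈ -0.3325

-0.3325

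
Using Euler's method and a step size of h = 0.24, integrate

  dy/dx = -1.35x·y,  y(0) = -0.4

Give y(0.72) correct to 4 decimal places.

-0.3115

Euler: y_{n+1} = y_n + h·f(x_n, y_n).
x=0.000000, y=-0.400000: f=0.000000 → y ← -0.400000 + 0.24·0.000000 = -0.400000
x=0.240000, y=-0.400000: f=0.129600 → y ← -0.400000 + 0.24·0.129600 = -0.368896
x=0.480000, y=-0.368896: f=0.239045 → y ← -0.368896 + 0.24·0.239045 = -0.311525
y(0.72) ≈ -0.3115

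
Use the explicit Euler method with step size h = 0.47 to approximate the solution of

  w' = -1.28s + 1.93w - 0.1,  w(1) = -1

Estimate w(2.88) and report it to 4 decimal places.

-24.9264

Euler: w_{n+1} = w_n + h·f(s_n, w_n).
s=1.000000, w=-1.000000: f=-3.310000 → w ← -1.000000 + 0.47·(-3.310000) = -2.555700
s=1.470000, w=-2.555700: f=-6.914101 → w ← -2.555700 + 0.47·(-6.914101) = -5.805327
s=1.940000, w=-5.805327: f=-13.787482 → w ← -5.805327 + 0.47·(-13.787482) = -12.285444
s=2.410000, w=-12.285444: f=-26.895707 → w ← -12.285444 + 0.47·(-26.895707) = -24.926426
w(2.88) ≈ -24.9264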